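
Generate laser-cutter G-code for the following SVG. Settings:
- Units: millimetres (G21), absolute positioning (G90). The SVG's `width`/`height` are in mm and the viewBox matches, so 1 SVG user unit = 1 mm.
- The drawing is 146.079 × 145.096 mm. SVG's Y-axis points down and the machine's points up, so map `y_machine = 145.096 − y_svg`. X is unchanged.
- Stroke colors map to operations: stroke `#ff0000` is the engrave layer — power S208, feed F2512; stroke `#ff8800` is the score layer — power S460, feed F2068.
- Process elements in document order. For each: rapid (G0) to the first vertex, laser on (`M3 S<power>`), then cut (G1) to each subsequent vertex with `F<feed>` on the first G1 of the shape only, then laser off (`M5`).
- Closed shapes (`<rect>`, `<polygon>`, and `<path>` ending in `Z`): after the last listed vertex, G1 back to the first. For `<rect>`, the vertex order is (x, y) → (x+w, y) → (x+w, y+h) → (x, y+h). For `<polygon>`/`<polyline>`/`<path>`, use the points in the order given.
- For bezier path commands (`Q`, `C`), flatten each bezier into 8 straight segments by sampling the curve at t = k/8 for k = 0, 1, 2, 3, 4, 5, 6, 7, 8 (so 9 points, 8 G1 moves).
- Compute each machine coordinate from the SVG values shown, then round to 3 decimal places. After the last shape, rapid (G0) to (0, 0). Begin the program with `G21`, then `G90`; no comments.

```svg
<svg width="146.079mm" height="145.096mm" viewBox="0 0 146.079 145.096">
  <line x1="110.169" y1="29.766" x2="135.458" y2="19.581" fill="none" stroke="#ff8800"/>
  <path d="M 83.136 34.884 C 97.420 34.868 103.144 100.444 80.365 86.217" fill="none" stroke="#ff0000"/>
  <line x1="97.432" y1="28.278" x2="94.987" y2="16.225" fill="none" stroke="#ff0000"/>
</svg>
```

G21
G90
G0 X110.169 Y115.330
M3 S460
G1 X135.458 Y125.515 F2068
M5
G0 X83.136 Y110.212
M3 S208
G1 X88.052 Y107.427 F2512
G1 X91.932 Y100.197
G1 X94.543 Y90.226
G1 X95.649 Y79.216
G1 X95.018 Y68.873
G1 X92.417 Y60.900
G1 X87.610 Y57.001
G1 X80.365 Y58.879
M5
G0 X97.432 Y116.818
M3 S208
G1 X94.987 Y128.871 F2512
M5
G0 X0.000 Y0.000

viewBox `0 0 146.079 145.096` with mm width/height → 1 unit = 1 mm. Flip: y_m = 145.096 − y_svg.

**Shape 1** — `<line>` line segment, stroke `#ff8800` → score (S460, F2068). Machine vertices: (110.169,115.330) → (135.458,125.515). Open path.

**Shape 2** — `<path>` cubic bezier, stroke `#ff0000` → engrave (S208, F2512). Control points (SVG): P0=(83.136,34.884), P1=(97.420,34.868), P2=(103.144,100.444), P3=(80.365,86.217); sampled at t=k/8. Machine vertices: (83.136,110.212) → (88.052,107.427) → (91.932,100.197) → (94.543,90.226) → (95.649,79.216) → (95.018,68.873) → (92.417,60.900) → (87.610,57.001) → (80.365,58.879). Open path.

**Shape 3** — `<line>` line segment, stroke `#ff0000` → engrave (S208, F2512). Machine vertices: (97.432,116.818) → (94.987,128.871). Open path.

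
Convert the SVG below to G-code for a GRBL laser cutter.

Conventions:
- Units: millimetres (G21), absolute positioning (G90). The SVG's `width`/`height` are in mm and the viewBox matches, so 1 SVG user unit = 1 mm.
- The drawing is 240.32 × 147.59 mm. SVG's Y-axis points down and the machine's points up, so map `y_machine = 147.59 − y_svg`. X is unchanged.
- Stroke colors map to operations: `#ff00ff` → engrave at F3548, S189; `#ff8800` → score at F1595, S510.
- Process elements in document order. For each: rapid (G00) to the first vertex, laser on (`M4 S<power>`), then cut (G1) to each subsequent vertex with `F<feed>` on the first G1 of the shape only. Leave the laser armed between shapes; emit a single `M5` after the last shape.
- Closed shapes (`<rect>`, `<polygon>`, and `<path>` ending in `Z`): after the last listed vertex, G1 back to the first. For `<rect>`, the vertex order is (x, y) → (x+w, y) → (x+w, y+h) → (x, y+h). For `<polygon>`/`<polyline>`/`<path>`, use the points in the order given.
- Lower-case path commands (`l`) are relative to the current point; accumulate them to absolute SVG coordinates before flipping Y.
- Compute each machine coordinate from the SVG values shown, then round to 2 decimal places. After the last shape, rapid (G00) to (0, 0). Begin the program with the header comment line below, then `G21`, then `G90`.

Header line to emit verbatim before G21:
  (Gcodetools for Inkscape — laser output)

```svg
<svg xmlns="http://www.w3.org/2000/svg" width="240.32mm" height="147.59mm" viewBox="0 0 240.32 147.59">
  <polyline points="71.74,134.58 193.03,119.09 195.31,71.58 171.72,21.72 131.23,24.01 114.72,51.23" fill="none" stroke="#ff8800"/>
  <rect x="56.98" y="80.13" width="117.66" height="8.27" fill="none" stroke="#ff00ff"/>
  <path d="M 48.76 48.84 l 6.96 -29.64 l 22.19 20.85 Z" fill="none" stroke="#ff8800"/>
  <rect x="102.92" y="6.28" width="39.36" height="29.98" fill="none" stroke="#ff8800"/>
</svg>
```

(Gcodetools for Inkscape — laser output)
G21
G90
G00 X71.74 Y13.01
M4 S510
G1 X193.03 Y28.50 F1595
G1 X195.31 Y76.01
G1 X171.72 Y125.87
G1 X131.23 Y123.58
G1 X114.72 Y96.36
G00 X56.98 Y67.46
M4 S189
G1 X174.64 Y67.46 F3548
G1 X174.64 Y59.19
G1 X56.98 Y59.19
G1 X56.98 Y67.46
G00 X48.76 Y98.75
M4 S510
G1 X55.72 Y128.39 F1595
G1 X77.91 Y107.54
G1 X48.76 Y98.75
G00 X102.92 Y141.31
M4 S510
G1 X142.28 Y141.31 F1595
G1 X142.28 Y111.33
G1 X102.92 Y111.33
G1 X102.92 Y141.31
M5
G00 X0.00 Y0.00

Since the viewBox matches the mm dimensions, user units are millimetres directly. The only transform is the Y-flip y_m = 147.59 − y_svg.

Shape 1 is a open polyline drawn with `<polyline>`. Its stroke #ff8800 means score at S510, F1595. After flipping Y the toolpath is (71.74,13.01) → (193.03,28.50) → (195.31,76.01) → (171.72,125.87) → (131.23,123.58) → (114.72,96.36).

Shape 2 is a rectangle drawn with `<rect>`. Its stroke #ff00ff means engrave at S189, F3548. After flipping Y the toolpath is (56.98,67.46) → (174.64,67.46) → (174.64,59.19) → (56.98,59.19) → (56.98,67.46), returning to the start.

Shape 3 is a regular polygon drawn with `<path>`. Its stroke #ff8800 means score at S510, F1595. After flipping Y the toolpath is (48.76,98.75) → (55.72,128.39) → (77.91,107.54) → (48.76,98.75), returning to the start.

Shape 4 is a rectangle drawn with `<rect>`. Its stroke #ff8800 means score at S510, F1595. After flipping Y the toolpath is (102.92,141.31) → (142.28,141.31) → (142.28,111.33) → (102.92,111.33) → (102.92,141.31), returning to the start.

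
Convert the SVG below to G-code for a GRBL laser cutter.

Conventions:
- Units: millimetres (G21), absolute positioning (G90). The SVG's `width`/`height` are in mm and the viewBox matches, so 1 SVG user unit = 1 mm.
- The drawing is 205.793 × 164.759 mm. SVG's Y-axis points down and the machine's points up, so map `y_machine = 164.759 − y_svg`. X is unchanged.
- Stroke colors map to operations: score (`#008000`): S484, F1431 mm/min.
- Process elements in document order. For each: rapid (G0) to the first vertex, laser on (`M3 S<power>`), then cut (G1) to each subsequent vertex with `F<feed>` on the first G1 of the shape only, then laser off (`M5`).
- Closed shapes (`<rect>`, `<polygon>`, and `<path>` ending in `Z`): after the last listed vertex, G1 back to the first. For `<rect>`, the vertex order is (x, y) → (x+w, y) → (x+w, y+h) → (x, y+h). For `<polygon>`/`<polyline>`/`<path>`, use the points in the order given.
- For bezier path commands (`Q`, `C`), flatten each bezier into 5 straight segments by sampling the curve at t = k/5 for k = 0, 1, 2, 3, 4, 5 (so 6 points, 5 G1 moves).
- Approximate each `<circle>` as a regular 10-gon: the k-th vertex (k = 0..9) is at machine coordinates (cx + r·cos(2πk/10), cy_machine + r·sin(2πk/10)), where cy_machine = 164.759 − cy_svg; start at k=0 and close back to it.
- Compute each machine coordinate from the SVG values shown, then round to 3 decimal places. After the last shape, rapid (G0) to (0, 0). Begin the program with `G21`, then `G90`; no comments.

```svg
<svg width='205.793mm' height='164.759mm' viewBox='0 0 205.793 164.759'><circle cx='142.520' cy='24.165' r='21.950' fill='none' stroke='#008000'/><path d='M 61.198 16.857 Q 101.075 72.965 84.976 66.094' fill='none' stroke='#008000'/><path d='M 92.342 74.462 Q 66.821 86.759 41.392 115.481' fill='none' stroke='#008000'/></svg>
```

1 u = 1 mm; y_m = 164.759 − y.

[1] `<circle>` circle, #008000→score S484 F1431: (164.470,140.594) → (160.278,153.496) → (149.303,161.470) → (135.737,161.470) → (124.762,153.496) → (120.570,140.594) → (124.762,127.692) → (135.737,119.718) → (149.303,119.718) → (160.278,127.692) → (164.470,140.594) (closed)

[2] `<path>` quadratic bezier, #008000→score S484 F1431: (61.198,147.902) → (74.910,127.978) → (84.143,113.092) → (88.899,103.245) → (89.177,98.436) → (84.976,98.665)

[3] `<path>` quadratic bezier, #008000→score S484 F1431: (92.342,90.297) → (82.137,84.721) → (71.940,77.831) → (61.750,69.628) → (51.567,60.110) → (41.392,49.278)

G21
G90
G0 X164.470 Y140.594
M3 S484
G1 X160.278 Y153.496 F1431
G1 X149.303 Y161.470
G1 X135.737 Y161.470
G1 X124.762 Y153.496
G1 X120.570 Y140.594
G1 X124.762 Y127.692
G1 X135.737 Y119.718
G1 X149.303 Y119.718
G1 X160.278 Y127.692
G1 X164.470 Y140.594
M5
G0 X61.198 Y147.902
M3 S484
G1 X74.910 Y127.978 F1431
G1 X84.143 Y113.092
G1 X88.899 Y103.245
G1 X89.177 Y98.436
G1 X84.976 Y98.665
M5
G0 X92.342 Y90.297
M3 S484
G1 X82.137 Y84.721 F1431
G1 X71.940 Y77.831
G1 X61.750 Y69.628
G1 X51.567 Y60.110
G1 X41.392 Y49.278
M5
G0 X0.000 Y0.000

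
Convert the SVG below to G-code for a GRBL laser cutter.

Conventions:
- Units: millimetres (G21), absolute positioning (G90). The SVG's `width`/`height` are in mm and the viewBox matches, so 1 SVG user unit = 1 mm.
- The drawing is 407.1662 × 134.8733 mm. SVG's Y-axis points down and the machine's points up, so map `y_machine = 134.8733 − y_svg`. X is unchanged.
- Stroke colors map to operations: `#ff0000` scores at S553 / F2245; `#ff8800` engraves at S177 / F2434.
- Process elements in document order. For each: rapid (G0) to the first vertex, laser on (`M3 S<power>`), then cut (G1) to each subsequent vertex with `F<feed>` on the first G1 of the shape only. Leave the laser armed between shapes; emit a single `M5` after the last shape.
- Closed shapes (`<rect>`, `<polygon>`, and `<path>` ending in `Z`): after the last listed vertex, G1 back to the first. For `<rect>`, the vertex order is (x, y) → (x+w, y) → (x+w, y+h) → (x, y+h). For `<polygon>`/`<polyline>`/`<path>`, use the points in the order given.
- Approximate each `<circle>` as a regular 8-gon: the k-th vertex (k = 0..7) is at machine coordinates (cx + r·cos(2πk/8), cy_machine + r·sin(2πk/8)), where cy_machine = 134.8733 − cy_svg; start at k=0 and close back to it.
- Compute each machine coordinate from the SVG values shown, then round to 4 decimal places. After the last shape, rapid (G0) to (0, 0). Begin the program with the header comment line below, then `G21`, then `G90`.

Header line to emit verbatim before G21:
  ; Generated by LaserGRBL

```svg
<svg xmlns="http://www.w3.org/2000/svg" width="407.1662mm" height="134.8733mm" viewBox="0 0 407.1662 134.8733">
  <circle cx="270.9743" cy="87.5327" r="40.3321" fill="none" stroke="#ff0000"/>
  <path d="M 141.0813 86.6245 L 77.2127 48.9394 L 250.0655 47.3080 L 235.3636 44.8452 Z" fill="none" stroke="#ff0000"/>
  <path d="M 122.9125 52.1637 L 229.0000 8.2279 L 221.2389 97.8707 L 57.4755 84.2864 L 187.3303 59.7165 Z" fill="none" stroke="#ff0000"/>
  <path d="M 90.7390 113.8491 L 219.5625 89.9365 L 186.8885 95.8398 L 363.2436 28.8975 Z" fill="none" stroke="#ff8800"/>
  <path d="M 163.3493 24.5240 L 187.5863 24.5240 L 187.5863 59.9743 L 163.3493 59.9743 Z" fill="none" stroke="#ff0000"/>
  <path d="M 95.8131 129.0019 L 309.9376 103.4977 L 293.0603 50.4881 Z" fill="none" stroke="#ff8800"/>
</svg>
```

; Generated by LaserGRBL
G21
G90
G0 X311.3064 Y47.3406
M3 S553
G1 X299.4934 Y75.8597 F2245
G1 X270.9743 Y87.6727
G1 X242.4552 Y75.8597
G1 X230.6422 Y47.3406
G1 X242.4552 Y18.8215
G1 X270.9743 Y7.0085
G1 X299.4934 Y18.8215
G1 X311.3064 Y47.3406
G0 X141.0813 Y48.2488
M3 S553
G1 X77.2127 Y85.9339 F2245
G1 X250.0655 Y87.5653
G1 X235.3636 Y90.0281
G1 X141.0813 Y48.2488
G0 X122.9125 Y82.7096
M3 S553
G1 X229.0000 Y126.6454 F2245
G1 X221.2389 Y37.0026
G1 X57.4755 Y50.5869
G1 X187.3303 Y75.1568
G1 X122.9125 Y82.7096
G0 X90.7390 Y21.0242
M3 S177
G1 X219.5625 Y44.9368 F2434
G1 X186.8885 Y39.0335
G1 X363.2436 Y105.9758
G1 X90.7390 Y21.0242
G0 X163.3493 Y110.3493
M3 S553
G1 X187.5863 Y110.3493 F2245
G1 X187.5863 Y74.8990
G1 X163.3493 Y74.8990
G1 X163.3493 Y110.3493
G0 X95.8131 Y5.8714
M3 S177
G1 X309.9376 Y31.3756 F2434
G1 X293.0603 Y84.3852
G1 X95.8131 Y5.8714
M5
G0 X0.0000 Y0.0000

viewBox `0 0 407.1662 134.8733` with mm width/height → 1 unit = 1 mm. Flip: y_m = 134.8733 − y_svg.

**Shape 1** — `<circle>` circle, stroke `#ff0000` → score (S553, F2245). Machine vertices: (311.3064,47.3406) → (299.4934,75.8597) → (270.9743,87.6727) → (242.4552,75.8597) → (230.6422,47.3406) → (242.4552,18.8215) → (270.9743,7.0085) → (299.4934,18.8215) → (311.3064,47.3406). Closed: final G1 returns to the first vertex.

**Shape 2** — `<path>` closed polygon, stroke `#ff0000` → score (S553, F2245). Machine vertices: (141.0813,48.2488) → (77.2127,85.9339) → (250.0655,87.5653) → (235.3636,90.0281) → (141.0813,48.2488). Closed: final G1 returns to the first vertex.

**Shape 3** — `<path>` closed polygon, stroke `#ff0000` → score (S553, F2245). Machine vertices: (122.9125,82.7096) → (229.0000,126.6454) → (221.2389,37.0026) → (57.4755,50.5869) → (187.3303,75.1568) → (122.9125,82.7096). Closed: final G1 returns to the first vertex.

**Shape 4** — `<path>` closed polygon, stroke `#ff8800` → engrave (S177, F2434). Machine vertices: (90.7390,21.0242) → (219.5625,44.9368) → (186.8885,39.0335) → (363.2436,105.9758) → (90.7390,21.0242). Closed: final G1 returns to the first vertex.

**Shape 5** — `<path>` rectangle, stroke `#ff0000` → score (S553, F2245). Machine vertices: (163.3493,110.3493) → (187.5863,110.3493) → (187.5863,74.8990) → (163.3493,74.8990) → (163.3493,110.3493). Closed: final G1 returns to the first vertex.

**Shape 6** — `<path>` closed polygon, stroke `#ff8800` → engrave (S177, F2434). Machine vertices: (95.8131,5.8714) → (309.9376,31.3756) → (293.0603,84.3852) → (95.8131,5.8714). Closed: final G1 returns to the first vertex.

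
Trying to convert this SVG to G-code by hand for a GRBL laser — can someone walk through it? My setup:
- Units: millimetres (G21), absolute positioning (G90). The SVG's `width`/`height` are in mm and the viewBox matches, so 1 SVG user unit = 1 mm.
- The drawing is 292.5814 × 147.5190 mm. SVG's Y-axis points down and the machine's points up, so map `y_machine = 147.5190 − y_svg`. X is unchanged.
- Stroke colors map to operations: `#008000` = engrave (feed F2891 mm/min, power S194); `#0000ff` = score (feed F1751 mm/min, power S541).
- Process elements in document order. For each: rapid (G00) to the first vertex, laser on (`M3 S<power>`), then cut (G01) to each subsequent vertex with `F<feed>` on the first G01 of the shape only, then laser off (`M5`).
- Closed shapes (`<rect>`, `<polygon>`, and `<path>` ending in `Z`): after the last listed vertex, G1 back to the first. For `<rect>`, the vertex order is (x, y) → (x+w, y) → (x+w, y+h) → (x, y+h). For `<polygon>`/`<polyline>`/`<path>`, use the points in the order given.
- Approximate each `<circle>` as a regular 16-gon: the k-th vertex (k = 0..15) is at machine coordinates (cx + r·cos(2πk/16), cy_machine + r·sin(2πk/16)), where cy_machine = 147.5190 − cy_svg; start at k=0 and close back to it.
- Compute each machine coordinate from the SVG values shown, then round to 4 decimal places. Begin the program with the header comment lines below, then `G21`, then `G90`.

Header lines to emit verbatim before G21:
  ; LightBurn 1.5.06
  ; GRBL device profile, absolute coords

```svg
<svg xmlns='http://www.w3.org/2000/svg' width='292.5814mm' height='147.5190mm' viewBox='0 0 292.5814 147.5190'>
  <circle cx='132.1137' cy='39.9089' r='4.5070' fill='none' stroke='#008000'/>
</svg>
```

; LightBurn 1.5.06
; GRBL device profile, absolute coords
G21
G90
G00 X136.6207 Y107.6101
M3 S194
G01 X136.2776 Y109.3349 F2891
G01 X135.3006 Y110.7970
G01 X133.8385 Y111.7740
G01 X132.1137 Y112.1171
G01 X130.3889 Y111.7740
G01 X128.9268 Y110.7970
G01 X127.9498 Y109.3349
G01 X127.6067 Y107.6101
G01 X127.9498 Y105.8853
G01 X128.9268 Y104.4232
G01 X130.3889 Y103.4462
G01 X132.1137 Y103.1031
G01 X133.8385 Y103.4462
G01 X135.3006 Y104.4232
G01 X136.2776 Y105.8853
G01 X136.6207 Y107.6101
M5

Since the viewBox matches the mm dimensions, user units are millimetres directly. The only transform is the Y-flip y_m = 147.5190 − y_svg.

Shape 1 is a circle drawn with `<circle>`. Its stroke #008000 means engrave at S194, F2891. After flipping Y the toolpath is (136.6207,107.6101) → (136.2776,109.3349) → (135.3006,110.7970) → (133.8385,111.7740) → (132.1137,112.1171) → (130.3889,111.7740) → (128.9268,110.7970) → (127.9498,109.3349) → (127.6067,107.6101) → (127.9498,105.8853) → (128.9268,104.4232) → (130.3889,103.4462) → (132.1137,103.1031) → (133.8385,103.4462) → (135.3006,104.4232) → (136.2776,105.8853) → (136.6207,107.6101), returning to the start.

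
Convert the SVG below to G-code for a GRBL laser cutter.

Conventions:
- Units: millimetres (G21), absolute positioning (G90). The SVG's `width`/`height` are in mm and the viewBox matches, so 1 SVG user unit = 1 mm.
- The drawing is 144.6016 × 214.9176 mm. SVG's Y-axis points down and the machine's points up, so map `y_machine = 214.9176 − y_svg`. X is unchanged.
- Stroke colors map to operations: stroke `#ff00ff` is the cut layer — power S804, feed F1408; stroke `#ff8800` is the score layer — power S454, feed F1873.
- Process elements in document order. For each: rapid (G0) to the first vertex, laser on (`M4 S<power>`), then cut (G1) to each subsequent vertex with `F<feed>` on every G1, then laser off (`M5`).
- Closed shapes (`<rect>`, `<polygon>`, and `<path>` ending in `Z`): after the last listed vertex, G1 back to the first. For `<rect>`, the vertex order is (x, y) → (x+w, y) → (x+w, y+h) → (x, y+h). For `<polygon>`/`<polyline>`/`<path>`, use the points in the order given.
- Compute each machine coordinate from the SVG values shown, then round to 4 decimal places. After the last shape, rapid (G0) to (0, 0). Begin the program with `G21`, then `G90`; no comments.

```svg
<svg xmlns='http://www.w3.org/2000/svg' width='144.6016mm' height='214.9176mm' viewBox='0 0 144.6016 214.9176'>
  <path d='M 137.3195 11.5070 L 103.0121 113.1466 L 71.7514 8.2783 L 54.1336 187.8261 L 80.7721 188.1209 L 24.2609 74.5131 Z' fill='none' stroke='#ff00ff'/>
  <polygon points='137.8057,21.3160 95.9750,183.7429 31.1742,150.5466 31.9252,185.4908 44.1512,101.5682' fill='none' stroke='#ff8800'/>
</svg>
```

Since the viewBox matches the mm dimensions, user units are millimetres directly. The only transform is the Y-flip y_m = 214.9176 − y_svg.

Shape 1 is a closed polygon drawn with `<path>`. Its stroke #ff00ff means cut at S804, F1408. After flipping Y the toolpath is (137.3195,203.4106) → (103.0121,101.7710) → (71.7514,206.6393) → (54.1336,27.0915) → (80.7721,26.7967) → (24.2609,140.4045) → (137.3195,203.4106), returning to the start.

Shape 2 is a closed polygon drawn with `<polygon>`. Its stroke #ff8800 means score at S454, F1873. After flipping Y the toolpath is (137.8057,193.6016) → (95.9750,31.1747) → (31.1742,64.3710) → (31.9252,29.4268) → (44.1512,113.3494) → (137.8057,193.6016), returning to the start.

G21
G90
G0 X137.3195 Y203.4106
M4 S804
G1 X103.0121 Y101.7710 F1408
G1 X71.7514 Y206.6393 F1408
G1 X54.1336 Y27.0915 F1408
G1 X80.7721 Y26.7967 F1408
G1 X24.2609 Y140.4045 F1408
G1 X137.3195 Y203.4106 F1408
M5
G0 X137.8057 Y193.6016
M4 S454
G1 X95.9750 Y31.1747 F1873
G1 X31.1742 Y64.3710 F1873
G1 X31.9252 Y29.4268 F1873
G1 X44.1512 Y113.3494 F1873
G1 X137.8057 Y193.6016 F1873
M5
G0 X0.0000 Y0.0000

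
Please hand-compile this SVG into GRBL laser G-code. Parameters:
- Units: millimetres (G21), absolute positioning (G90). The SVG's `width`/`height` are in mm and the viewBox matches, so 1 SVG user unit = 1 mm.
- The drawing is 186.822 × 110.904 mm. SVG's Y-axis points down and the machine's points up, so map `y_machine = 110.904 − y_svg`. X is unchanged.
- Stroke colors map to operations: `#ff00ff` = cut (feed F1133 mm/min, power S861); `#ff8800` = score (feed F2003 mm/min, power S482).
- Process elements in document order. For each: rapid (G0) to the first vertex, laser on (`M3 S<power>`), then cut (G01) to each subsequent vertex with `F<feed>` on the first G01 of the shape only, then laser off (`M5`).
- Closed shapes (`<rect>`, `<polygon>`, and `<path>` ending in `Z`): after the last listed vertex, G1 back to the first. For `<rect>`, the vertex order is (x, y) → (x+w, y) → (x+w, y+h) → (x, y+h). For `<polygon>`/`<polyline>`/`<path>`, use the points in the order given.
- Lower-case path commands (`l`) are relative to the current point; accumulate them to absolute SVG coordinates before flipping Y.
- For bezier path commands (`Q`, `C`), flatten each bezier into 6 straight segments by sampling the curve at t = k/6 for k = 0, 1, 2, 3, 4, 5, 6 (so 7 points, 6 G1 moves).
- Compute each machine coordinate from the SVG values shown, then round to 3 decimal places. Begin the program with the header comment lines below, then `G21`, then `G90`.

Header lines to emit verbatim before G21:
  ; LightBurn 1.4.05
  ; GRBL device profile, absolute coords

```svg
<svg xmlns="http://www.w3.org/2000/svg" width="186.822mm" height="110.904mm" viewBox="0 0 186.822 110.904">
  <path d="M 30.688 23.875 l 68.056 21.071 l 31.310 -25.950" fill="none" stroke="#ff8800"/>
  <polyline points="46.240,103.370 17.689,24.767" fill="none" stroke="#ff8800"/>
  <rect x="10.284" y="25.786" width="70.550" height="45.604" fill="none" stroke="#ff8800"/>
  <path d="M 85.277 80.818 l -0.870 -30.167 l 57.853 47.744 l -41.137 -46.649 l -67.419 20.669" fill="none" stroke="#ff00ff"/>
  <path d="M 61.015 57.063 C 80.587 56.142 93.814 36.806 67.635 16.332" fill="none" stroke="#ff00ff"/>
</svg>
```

Since the viewBox matches the mm dimensions, user units are millimetres directly. The only transform is the Y-flip y_m = 110.904 − y_svg.

Shape 1 is a open polyline drawn with `<path>`. Its stroke #ff8800 means score at S482, F2003. After flipping Y the toolpath is (30.688,87.029) → (98.744,65.958) → (130.054,91.908).

Shape 2 is a line segment drawn with `<polyline>`. Its stroke #ff8800 means score at S482, F2003. After flipping Y the toolpath is (46.240,7.534) → (17.689,86.137).

Shape 3 is a rectangle drawn with `<rect>`. Its stroke #ff8800 means score at S482, F2003. After flipping Y the toolpath is (10.284,85.118) → (80.834,85.118) → (80.834,39.514) → (10.284,39.514) → (10.284,85.118), returning to the start.

Shape 4 is a open polyline drawn with `<path>`. Its stroke #ff00ff means cut at S861, F1133. After flipping Y the toolpath is (85.277,30.086) → (84.407,60.253) → (142.260,12.509) → (101.123,59.158) → (33.704,38.489).

Shape 5 is a cubic bezier drawn with `<path>`. Its stroke #ff00ff means cut at S861, F1133. After flipping Y the toolpath is (61.015,53.841) → (70.119,55.756) → (77.248,60.260) → (81.482,66.874) → (81.903,75.117) → (77.594,84.510) → (67.635,94.572).

; LightBurn 1.4.05
; GRBL device profile, absolute coords
G21
G90
G0 X30.688 Y87.029
M3 S482
G01 X98.744 Y65.958 F2003
G01 X130.054 Y91.908
M5
G0 X46.240 Y7.534
M3 S482
G01 X17.689 Y86.137 F2003
M5
G0 X10.284 Y85.118
M3 S482
G01 X80.834 Y85.118 F2003
G01 X80.834 Y39.514
G01 X10.284 Y39.514
G01 X10.284 Y85.118
M5
G0 X85.277 Y30.086
M3 S861
G01 X84.407 Y60.253 F1133
G01 X142.260 Y12.509
G01 X101.123 Y59.158
G01 X33.704 Y38.489
M5
G0 X61.015 Y53.841
M3 S861
G01 X70.119 Y55.756 F1133
G01 X77.248 Y60.260
G01 X81.482 Y66.874
G01 X81.903 Y75.117
G01 X77.594 Y84.510
G01 X67.635 Y94.572
M5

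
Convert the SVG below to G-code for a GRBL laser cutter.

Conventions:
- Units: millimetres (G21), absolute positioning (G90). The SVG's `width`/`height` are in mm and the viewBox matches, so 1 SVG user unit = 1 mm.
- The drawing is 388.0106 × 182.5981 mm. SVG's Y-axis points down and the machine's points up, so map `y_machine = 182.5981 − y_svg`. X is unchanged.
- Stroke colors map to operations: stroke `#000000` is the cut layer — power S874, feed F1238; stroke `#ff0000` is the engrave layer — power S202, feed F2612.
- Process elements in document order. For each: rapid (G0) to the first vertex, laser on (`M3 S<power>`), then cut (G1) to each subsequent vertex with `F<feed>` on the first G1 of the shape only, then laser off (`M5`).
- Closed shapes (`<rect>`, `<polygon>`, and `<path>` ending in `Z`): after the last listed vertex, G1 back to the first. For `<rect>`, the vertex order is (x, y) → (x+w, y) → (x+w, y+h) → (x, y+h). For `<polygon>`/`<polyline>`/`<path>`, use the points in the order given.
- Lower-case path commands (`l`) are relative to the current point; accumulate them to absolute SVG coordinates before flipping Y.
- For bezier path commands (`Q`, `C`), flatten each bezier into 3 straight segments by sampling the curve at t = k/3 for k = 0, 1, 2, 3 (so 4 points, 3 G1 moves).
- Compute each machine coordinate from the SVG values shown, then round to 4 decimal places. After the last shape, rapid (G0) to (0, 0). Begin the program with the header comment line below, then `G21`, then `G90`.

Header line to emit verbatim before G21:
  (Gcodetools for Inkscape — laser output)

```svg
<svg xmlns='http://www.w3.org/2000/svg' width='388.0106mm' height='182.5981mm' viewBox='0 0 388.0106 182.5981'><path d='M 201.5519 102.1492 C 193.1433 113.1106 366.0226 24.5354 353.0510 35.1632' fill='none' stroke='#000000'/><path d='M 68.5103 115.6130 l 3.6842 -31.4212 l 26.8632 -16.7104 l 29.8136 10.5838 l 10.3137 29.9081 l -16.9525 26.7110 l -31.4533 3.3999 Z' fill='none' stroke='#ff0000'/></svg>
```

(Gcodetools for Inkscape — laser output)
G21
G90
G0 X201.5519 Y80.4489
M3 S874
G1 X239.9749 Y95.3056 F1238
G1 X317.6700 Y132.3558
G1 X353.0510 Y147.4349
M5
G0 X68.5103 Y66.9851
M3 S202
G1 X72.1945 Y98.4063 F2612
G1 X99.0577 Y115.1167
G1 X128.8713 Y104.5329
G1 X139.1850 Y74.6248
G1 X122.2325 Y47.9138
G1 X90.7792 Y44.5139
G1 X68.5103 Y66.9851
M5
G0 X0.0000 Y0.0000

viewBox `0 0 388.0106 182.5981` with mm width/height → 1 unit = 1 mm. Flip: y_m = 182.5981 − y_svg.

**Shape 1** — `<path>` cubic bezier, stroke `#000000` → cut (S874, F1238). Control points (SVG): P0=(201.5519,102.1492), P1=(193.1433,113.1106), P2=(366.0226,24.5354), P3=(353.0510,35.1632); sampled at t=k/3. Machine vertices: (201.5519,80.4489) → (239.9749,95.3056) → (317.6700,132.3558) → (353.0510,147.4349). Open path.

**Shape 2** — `<path>` regular polygon, stroke `#ff0000` → engrave (S202, F2612). Machine vertices: (68.5103,66.9851) → (72.1945,98.4063) → (99.0577,115.1167) → (128.8713,104.5329) → (139.1850,74.6248) → (122.2325,47.9138) → (90.7792,44.5139) → (68.5103,66.9851). Closed: final G1 returns to the first vertex.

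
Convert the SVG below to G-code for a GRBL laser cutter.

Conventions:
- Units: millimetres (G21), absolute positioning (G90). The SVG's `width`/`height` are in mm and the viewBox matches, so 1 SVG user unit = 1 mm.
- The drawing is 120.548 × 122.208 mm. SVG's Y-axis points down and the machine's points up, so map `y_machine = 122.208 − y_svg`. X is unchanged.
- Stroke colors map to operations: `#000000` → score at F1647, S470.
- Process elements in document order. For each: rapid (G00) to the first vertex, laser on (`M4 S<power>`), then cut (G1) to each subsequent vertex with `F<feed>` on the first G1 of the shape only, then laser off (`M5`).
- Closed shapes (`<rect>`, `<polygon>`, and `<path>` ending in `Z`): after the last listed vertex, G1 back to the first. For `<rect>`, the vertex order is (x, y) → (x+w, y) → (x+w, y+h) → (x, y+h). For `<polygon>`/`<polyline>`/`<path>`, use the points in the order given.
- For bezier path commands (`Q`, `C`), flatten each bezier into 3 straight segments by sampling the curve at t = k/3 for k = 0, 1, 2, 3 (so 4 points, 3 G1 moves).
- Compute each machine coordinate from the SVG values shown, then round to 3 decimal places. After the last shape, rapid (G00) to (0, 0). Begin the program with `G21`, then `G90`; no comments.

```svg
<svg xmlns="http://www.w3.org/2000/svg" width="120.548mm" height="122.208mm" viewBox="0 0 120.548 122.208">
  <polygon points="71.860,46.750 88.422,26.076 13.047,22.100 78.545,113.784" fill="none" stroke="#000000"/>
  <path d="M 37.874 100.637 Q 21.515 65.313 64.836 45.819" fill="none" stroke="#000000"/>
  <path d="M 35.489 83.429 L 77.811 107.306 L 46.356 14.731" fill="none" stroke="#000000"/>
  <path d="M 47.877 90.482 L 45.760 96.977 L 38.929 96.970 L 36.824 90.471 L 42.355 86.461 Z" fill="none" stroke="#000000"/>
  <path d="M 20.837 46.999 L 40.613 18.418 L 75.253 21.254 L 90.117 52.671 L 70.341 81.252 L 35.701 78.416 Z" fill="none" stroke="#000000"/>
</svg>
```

G21
G90
G00 X71.860 Y75.458
M4 S470
G1 X88.422 Y96.132 F1647
G1 X13.047 Y100.108
G1 X78.545 Y8.424
G1 X71.860 Y75.458
M5
G00 X37.874 Y21.571
M4 S470
G1 X33.599 Y43.361 F1647
G1 X42.586 Y61.634
G1 X64.836 Y76.389
M5
G00 X35.489 Y38.779
M4 S470
G1 X77.811 Y14.902 F1647
G1 X46.356 Y107.477
M5
G00 X47.877 Y31.726
M4 S470
G1 X45.760 Y25.231 F1647
G1 X38.929 Y25.238
G1 X36.824 Y31.737
G1 X42.355 Y35.747
G1 X47.877 Y31.726
M5
G00 X20.837 Y75.209
M4 S470
G1 X40.613 Y103.790 F1647
G1 X75.253 Y100.954
G1 X90.117 Y69.537
G1 X70.341 Y40.956
G1 X35.701 Y43.792
G1 X20.837 Y75.209
M5
G00 X0.000 Y0.000

1 u = 1 mm; y_m = 122.208 − y.

[1] `<polygon>` closed polygon, #000000→score S470 F1647: (71.860,75.458) → (88.422,96.132) → (13.047,100.108) → (78.545,8.424) → (71.860,75.458) (closed)

[2] `<path>` quadratic bezier, #000000→score S470 F1647: (37.874,21.571) → (33.599,43.361) → (42.586,61.634) → (64.836,76.389)

[3] `<path>` open polyline, #000000→score S470 F1647: (35.489,38.779) → (77.811,14.902) → (46.356,107.477)

[4] `<path>` regular polygon, #000000→score S470 F1647: (47.877,31.726) → (45.760,25.231) → (38.929,25.238) → (36.824,31.737) → (42.355,35.747) → (47.877,31.726) (closed)

[5] `<path>` regular polygon, #000000→score S470 F1647: (20.837,75.209) → (40.613,103.790) → (75.253,100.954) → (90.117,69.537) → (70.341,40.956) → (35.701,43.792) → (20.837,75.209) (closed)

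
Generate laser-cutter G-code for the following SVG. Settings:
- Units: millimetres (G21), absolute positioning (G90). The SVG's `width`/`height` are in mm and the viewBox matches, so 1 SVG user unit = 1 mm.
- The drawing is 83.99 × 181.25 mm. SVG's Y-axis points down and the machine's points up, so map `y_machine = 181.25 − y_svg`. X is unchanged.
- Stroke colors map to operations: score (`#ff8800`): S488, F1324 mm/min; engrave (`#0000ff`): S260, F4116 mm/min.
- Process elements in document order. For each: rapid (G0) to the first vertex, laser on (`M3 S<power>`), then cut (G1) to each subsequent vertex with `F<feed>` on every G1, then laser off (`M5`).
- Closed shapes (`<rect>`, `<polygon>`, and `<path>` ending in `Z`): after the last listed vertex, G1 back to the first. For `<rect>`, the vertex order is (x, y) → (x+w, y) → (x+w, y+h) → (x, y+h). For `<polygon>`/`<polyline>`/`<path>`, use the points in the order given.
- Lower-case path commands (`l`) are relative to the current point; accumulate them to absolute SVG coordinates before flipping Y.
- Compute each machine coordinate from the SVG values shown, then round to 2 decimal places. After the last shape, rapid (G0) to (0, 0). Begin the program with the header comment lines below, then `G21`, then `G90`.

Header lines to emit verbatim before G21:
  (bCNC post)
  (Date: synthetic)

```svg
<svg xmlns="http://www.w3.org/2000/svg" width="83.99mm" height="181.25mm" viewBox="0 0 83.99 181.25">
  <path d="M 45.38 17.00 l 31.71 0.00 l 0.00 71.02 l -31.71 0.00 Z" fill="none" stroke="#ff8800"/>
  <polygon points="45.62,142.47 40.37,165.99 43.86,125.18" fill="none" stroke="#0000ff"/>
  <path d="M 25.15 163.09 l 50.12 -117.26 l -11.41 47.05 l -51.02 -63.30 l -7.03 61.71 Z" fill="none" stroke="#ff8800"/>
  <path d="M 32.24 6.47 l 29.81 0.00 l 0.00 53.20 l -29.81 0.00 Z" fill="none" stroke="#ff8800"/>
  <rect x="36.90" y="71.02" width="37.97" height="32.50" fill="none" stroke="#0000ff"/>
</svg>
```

(bCNC post)
(Date: synthetic)
G21
G90
G0 X45.38 Y164.25
M3 S488
G1 X77.09 Y164.25 F1324
G1 X77.09 Y93.23 F1324
G1 X45.38 Y93.23 F1324
G1 X45.38 Y164.25 F1324
M5
G0 X45.62 Y38.78
M3 S260
G1 X40.37 Y15.26 F4116
G1 X43.86 Y56.07 F4116
G1 X45.62 Y38.78 F4116
M5
G0 X25.15 Y18.16
M3 S488
G1 X75.27 Y135.42 F1324
G1 X63.86 Y88.37 F1324
G1 X12.84 Y151.67 F1324
G1 X5.81 Y89.96 F1324
G1 X25.15 Y18.16 F1324
M5
G0 X32.24 Y174.78
M3 S488
G1 X62.05 Y174.78 F1324
G1 X62.05 Y121.58 F1324
G1 X32.24 Y121.58 F1324
G1 X32.24 Y174.78 F1324
M5
G0 X36.90 Y110.23
M3 S260
G1 X74.87 Y110.23 F4116
G1 X74.87 Y77.73 F4116
G1 X36.90 Y77.73 F4116
G1 X36.90 Y110.23 F4116
M5
G0 X0.00 Y0.00

viewBox `0 0 83.99 181.25` with mm width/height → 1 unit = 1 mm. Flip: y_m = 181.25 − y_svg.

**Shape 1** — `<path>` rectangle, stroke `#ff8800` → score (S488, F1324). Machine vertices: (45.38,164.25) → (77.09,164.25) → (77.09,93.23) → (45.38,93.23) → (45.38,164.25). Closed: final G1 returns to the first vertex.

**Shape 2** — `<polygon>` closed polygon, stroke `#0000ff` → engrave (S260, F4116). Machine vertices: (45.62,38.78) → (40.37,15.26) → (43.86,56.07) → (45.62,38.78). Closed: final G1 returns to the first vertex.

**Shape 3** — `<path>` closed polygon, stroke `#ff8800` → score (S488, F1324). Machine vertices: (25.15,18.16) → (75.27,135.42) → (63.86,88.37) → (12.84,151.67) → (5.81,89.96) → (25.15,18.16). Closed: final G1 returns to the first vertex.

**Shape 4** — `<path>` rectangle, stroke `#ff8800` → score (S488, F1324). Machine vertices: (32.24,174.78) → (62.05,174.78) → (62.05,121.58) → (32.24,121.58) → (32.24,174.78). Closed: final G1 returns to the first vertex.

**Shape 5** — `<rect>` rectangle, stroke `#0000ff` → engrave (S260, F4116). Machine vertices: (36.90,110.23) → (74.87,110.23) → (74.87,77.73) → (36.90,77.73) → (36.90,110.23). Closed: final G1 returns to the first vertex.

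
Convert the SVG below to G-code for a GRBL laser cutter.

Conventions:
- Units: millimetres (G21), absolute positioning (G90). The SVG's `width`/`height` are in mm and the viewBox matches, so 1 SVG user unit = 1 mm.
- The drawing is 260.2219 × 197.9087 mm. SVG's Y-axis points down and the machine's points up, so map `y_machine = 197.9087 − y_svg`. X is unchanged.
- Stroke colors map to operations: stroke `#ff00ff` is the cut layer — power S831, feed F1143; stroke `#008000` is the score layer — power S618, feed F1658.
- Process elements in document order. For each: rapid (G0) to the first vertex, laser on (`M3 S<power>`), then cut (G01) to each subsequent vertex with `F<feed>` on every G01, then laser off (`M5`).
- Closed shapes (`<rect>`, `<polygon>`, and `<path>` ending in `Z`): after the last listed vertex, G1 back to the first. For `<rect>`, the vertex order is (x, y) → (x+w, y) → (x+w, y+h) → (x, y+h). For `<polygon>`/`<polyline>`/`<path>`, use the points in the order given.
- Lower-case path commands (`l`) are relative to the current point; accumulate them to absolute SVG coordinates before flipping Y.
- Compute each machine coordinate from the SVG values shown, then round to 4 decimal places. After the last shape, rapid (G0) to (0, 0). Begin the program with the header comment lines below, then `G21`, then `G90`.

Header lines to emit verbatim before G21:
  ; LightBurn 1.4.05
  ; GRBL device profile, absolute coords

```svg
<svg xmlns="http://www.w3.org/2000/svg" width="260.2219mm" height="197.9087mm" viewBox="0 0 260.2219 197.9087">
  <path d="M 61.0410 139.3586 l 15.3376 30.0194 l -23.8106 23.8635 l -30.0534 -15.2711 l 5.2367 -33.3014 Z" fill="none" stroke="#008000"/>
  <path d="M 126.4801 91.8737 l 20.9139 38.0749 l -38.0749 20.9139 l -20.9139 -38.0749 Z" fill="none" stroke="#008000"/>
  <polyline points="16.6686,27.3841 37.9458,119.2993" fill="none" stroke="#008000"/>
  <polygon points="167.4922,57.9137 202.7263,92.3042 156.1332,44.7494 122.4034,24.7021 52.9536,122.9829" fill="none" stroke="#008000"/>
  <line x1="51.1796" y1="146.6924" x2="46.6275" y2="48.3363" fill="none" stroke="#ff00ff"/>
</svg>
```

Since the viewBox matches the mm dimensions, user units are millimetres directly. The only transform is the Y-flip y_m = 197.9087 − y_svg.

Shape 1 is a regular polygon drawn with `<path>`. Its stroke #008000 means score at S618, F1658. After flipping Y the toolpath is (61.0410,58.5501) → (76.3786,28.5307) → (52.5680,4.6672) → (22.5146,19.9383) → (27.7513,53.2397) → (61.0410,58.5501), returning to the start.

Shape 2 is a regular polygon drawn with `<path>`. Its stroke #008000 means score at S618, F1658. After flipping Y the toolpath is (126.4801,106.0350) → (147.3940,67.9601) → (109.3191,47.0462) → (88.4052,85.1211) → (126.4801,106.0350), returning to the start.

Shape 3 is a line segment drawn with `<polyline>`. Its stroke #008000 means score at S618, F1658. After flipping Y the toolpath is (16.6686,170.5246) → (37.9458,78.6094).

Shape 4 is a closed polygon drawn with `<polygon>`. Its stroke #008000 means score at S618, F1658. After flipping Y the toolpath is (167.4922,139.9950) → (202.7263,105.6045) → (156.1332,153.1593) → (122.4034,173.2066) → (52.9536,74.9258) → (167.4922,139.9950), returning to the start.

Shape 5 is a line segment drawn with `<line>`. Its stroke #ff00ff means cut at S831, F1143. After flipping Y the toolpath is (51.1796,51.2163) → (46.6275,149.5724).

; LightBurn 1.4.05
; GRBL device profile, absolute coords
G21
G90
G0 X61.0410 Y58.5501
M3 S618
G01 X76.3786 Y28.5307 F1658
G01 X52.5680 Y4.6672 F1658
G01 X22.5146 Y19.9383 F1658
G01 X27.7513 Y53.2397 F1658
G01 X61.0410 Y58.5501 F1658
M5
G0 X126.4801 Y106.0350
M3 S618
G01 X147.3940 Y67.9601 F1658
G01 X109.3191 Y47.0462 F1658
G01 X88.4052 Y85.1211 F1658
G01 X126.4801 Y106.0350 F1658
M5
G0 X16.6686 Y170.5246
M3 S618
G01 X37.9458 Y78.6094 F1658
M5
G0 X167.4922 Y139.9950
M3 S618
G01 X202.7263 Y105.6045 F1658
G01 X156.1332 Y153.1593 F1658
G01 X122.4034 Y173.2066 F1658
G01 X52.9536 Y74.9258 F1658
G01 X167.4922 Y139.9950 F1658
M5
G0 X51.1796 Y51.2163
M3 S831
G01 X46.6275 Y149.5724 F1143
M5
G0 X0.0000 Y0.0000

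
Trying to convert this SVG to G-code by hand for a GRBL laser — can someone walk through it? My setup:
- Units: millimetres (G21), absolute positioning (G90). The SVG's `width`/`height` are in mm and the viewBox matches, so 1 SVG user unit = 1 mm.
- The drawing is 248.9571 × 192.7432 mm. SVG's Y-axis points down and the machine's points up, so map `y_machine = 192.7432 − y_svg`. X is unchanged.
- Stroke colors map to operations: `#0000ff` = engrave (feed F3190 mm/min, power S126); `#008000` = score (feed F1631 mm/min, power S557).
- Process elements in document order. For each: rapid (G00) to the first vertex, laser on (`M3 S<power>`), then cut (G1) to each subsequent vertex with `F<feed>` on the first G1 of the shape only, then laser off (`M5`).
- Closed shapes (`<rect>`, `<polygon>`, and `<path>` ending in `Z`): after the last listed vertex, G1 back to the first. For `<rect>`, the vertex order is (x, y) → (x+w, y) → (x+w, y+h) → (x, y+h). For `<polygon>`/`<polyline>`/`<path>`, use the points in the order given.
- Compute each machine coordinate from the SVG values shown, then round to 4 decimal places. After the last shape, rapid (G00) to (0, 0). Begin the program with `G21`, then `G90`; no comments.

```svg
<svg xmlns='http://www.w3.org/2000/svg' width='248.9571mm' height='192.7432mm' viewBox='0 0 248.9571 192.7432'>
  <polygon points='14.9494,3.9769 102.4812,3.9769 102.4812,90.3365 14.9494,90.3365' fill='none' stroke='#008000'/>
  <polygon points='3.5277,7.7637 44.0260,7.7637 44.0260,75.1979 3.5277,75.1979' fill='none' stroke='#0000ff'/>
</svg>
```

G21
G90
G00 X14.9494 Y188.7663
M3 S557
G1 X102.4812 Y188.7663 F1631
G1 X102.4812 Y102.4067
G1 X14.9494 Y102.4067
G1 X14.9494 Y188.7663
M5
G00 X3.5277 Y184.9795
M3 S126
G1 X44.0260 Y184.9795 F3190
G1 X44.0260 Y117.5453
G1 X3.5277 Y117.5453
G1 X3.5277 Y184.9795
M5
G00 X0.0000 Y0.0000

Since the viewBox matches the mm dimensions, user units are millimetres directly. The only transform is the Y-flip y_m = 192.7432 − y_svg.

Shape 1 is a rectangle drawn with `<polygon>`. Its stroke #008000 means score at S557, F1631. After flipping Y the toolpath is (14.9494,188.7663) → (102.4812,188.7663) → (102.4812,102.4067) → (14.9494,102.4067) → (14.9494,188.7663), returning to the start.

Shape 2 is a rectangle drawn with `<polygon>`. Its stroke #0000ff means engrave at S126, F3190. After flipping Y the toolpath is (3.5277,184.9795) → (44.0260,184.9795) → (44.0260,117.5453) → (3.5277,117.5453) → (3.5277,184.9795), returning to the start.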